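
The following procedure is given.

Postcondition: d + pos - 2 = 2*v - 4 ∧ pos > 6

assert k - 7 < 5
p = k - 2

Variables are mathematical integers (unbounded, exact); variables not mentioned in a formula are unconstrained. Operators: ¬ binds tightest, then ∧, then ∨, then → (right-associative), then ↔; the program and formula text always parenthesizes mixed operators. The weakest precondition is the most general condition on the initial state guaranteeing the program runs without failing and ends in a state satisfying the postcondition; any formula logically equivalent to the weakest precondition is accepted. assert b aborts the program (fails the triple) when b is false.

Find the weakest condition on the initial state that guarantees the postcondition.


Working backward. After the program, the postcondition d + pos - 2 = 2*v - 4 ∧ pos > 6 must hold; in canonical form it is d + pos = 2*v - 2 ∧ pos > 6.
Before p := k - 2: d + pos = 2*v - 2 ∧ pos > 6
Before assert k - 7 < 5: k < 12 ∧ d + pos = 2*v - 2 ∧ pos > 6
Answer: WP = k < 12 ∧ d + pos = 2*v - 2 ∧ pos > 6


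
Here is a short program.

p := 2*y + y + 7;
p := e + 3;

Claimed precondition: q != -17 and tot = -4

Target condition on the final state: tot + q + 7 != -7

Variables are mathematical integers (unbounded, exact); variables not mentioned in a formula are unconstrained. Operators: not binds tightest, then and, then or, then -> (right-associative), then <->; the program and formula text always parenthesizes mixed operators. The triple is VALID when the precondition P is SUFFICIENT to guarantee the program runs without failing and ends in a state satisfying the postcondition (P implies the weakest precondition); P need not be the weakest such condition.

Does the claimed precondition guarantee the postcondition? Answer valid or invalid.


Working backward. After the program, the postcondition tot + q + 7 != -7 must hold; in canonical form it is q + tot != -14.
Before p := e + 3: q + tot != -14
Before p := 2*y + y + 7: q + tot != -14
The weakest precondition is q + tot != -14.
Check whether q != -17 and tot = -4 implies it.
Countermodel: at the initial state q = -10, tot = -4, the precondition holds but the weakest precondition fails.
Answer: invalid


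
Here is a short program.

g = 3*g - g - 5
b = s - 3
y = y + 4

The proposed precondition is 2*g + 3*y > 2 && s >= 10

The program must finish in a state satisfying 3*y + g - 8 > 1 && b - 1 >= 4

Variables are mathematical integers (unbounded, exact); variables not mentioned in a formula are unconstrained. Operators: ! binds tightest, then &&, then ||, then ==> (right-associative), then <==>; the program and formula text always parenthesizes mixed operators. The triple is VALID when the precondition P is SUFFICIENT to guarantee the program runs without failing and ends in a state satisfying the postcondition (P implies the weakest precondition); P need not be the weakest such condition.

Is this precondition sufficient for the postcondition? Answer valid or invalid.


Working backward. After the program, the postcondition 3*y + g - 8 > 1 && b - 1 >= 4 must hold; in canonical form it is g + 3*y > 9 && b >= 5.
Before y := y + 4: g + 3*y > -3 && b >= 5
Before b := s - 3: g + 3*y > -3 && s >= 8
Before g := 3*g - g - 5: 2*g + 3*y > 2 && s >= 8
The weakest precondition is 2*g + 3*y > 2 && s >= 8.
Check whether 2*g + 3*y > 2 && s >= 10 implies it.
Every state satisfying the precondition satisfies the weakest precondition: the implication holds.
Answer: valid


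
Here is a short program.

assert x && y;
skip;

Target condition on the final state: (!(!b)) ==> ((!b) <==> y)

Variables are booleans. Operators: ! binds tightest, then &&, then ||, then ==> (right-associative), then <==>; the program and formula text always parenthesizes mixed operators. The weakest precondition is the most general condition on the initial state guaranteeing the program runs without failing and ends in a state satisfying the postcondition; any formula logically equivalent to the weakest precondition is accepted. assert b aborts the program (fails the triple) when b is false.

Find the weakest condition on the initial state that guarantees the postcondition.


Working backward. After the program, the postcondition (!(!b)) ==> ((!b) <==> y) must hold; in canonical form it is b ==> ((!b) <==> y).
Before skip: b ==> ((!b) <==> y)
Before assert x && y: x && y && (b ==> ((!b) <==> y))
Answer: WP = x && y && (b ==> ((!b) <==> y))


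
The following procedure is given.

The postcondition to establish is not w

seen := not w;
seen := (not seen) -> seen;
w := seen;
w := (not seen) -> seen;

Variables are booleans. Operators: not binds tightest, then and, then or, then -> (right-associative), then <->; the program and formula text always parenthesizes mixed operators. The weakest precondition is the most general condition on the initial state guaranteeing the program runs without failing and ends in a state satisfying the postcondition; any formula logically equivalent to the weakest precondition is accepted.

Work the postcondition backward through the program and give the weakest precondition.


Working backward. After the program, not w must hold.
Before w := (not seen) -> seen: not ((not seen) -> seen)
Before w := seen: not ((not seen) -> seen)
Before seen := (not seen) -> seen: not ((not ((not seen) -> seen)) -> ((not seen) -> seen))
Before seen := not w: not ((not (w -> (not w))) -> (w -> (not w)))
Answer: WP = not ((not (w -> (not w))) -> (w -> (not w)))


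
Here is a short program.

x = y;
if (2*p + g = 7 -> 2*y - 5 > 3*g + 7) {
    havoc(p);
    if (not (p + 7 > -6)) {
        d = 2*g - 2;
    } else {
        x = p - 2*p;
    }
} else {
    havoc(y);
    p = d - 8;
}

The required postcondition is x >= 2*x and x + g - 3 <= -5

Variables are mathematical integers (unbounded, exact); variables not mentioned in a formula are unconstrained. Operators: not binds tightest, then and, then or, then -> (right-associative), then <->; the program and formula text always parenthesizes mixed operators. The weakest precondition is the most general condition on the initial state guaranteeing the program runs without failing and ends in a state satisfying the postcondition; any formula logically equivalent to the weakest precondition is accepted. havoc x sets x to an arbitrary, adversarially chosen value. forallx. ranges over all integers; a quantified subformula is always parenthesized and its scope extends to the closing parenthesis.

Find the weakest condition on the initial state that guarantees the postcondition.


Working backward. After the program, the postcondition x >= 2*x and x + g - 3 <= -5 must hold; in canonical form it is x <= 0 and g + x <= -2.
Then branch requires forall p_1. (((not (p_1 > -13)) -> (x <= 0 and g + x <= -2)) and (p_1 > -13 -> (p_1 >= 0 and g <= p_1 - 2))); else branch requires x <= 0 and g + x <= -2.
Before the if: ((g + 2*p = 7 -> 2*y > 3*g + 12) -> (forall p_1. (((not (p_1 > -13)) -> (x <= 0 and g + x <= -2)) and (p_1 > -13 -> (p_1 >= 0 and g <= p_1 - 2))))) and ((not (g + 2*p = 7 -> 2*y > 3*g + 12)) -> (x <= 0 and g + x <= -2))
Before x := y: ((g + 2*p = 7 -> 2*y > 3*g + 12) -> (forall p_1. (((not (p_1 > -13)) -> (y <= 0 and g + y <= -2)) and (p_1 > -13 -> (p_1 >= 0 and g <= p_1 - 2))))) and ((not (g + 2*p = 7 -> 2*y > 3*g + 12)) -> (y <= 0 and g + y <= -2))
Answer: WP = ((g + 2*p = 7 -> 2*y > 3*g + 12) -> (forall p_1. (((not (p_1 > -13)) -> (y <= 0 and g + y <= -2)) and (p_1 > -13 -> (p_1 >= 0 and g <= p_1 - 2))))) and ((not (g + 2*p = 7 -> 2*y > 3*g + 12)) -> (y <= 0 and g + y <= -2))


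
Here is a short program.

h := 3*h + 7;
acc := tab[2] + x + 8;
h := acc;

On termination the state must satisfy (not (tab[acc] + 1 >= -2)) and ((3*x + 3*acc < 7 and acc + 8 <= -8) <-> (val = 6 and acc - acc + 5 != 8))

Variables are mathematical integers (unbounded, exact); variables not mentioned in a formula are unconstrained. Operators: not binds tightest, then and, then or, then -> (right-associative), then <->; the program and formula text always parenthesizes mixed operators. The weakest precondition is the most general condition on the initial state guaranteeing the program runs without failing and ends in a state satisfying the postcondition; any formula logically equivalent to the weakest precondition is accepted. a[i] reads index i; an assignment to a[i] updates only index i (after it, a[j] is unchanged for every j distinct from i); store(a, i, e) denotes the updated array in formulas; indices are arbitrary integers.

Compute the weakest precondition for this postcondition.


Working backward. After the program, the postcondition (not (tab[acc] + 1 >= -2)) and ((3*x + 3*acc < 7 and acc + 8 <= -8) <-> (val = 6 and acc - acc + 5 != 8)) must hold; in canonical form it is (not (tab[acc] >= -3)) and ((3*acc + 3*x < 7 and acc <= -16) <-> val = 6).
Before h := acc: (not (tab[acc] >= -3)) and ((3*acc + 3*x < 7 and acc <= -16) <-> val = 6)
Before acc := tab[2] + x + 8: (not (tab[tab[2] + x + 8] >= -3)) and ((3*tab[2] + 6*x < -17 and tab[2] + x <= -24) <-> val = 6)
Before h := 3*h + 7: (not (tab[tab[2] + x + 8] >= -3)) and ((3*tab[2] + 6*x < -17 and tab[2] + x <= -24) <-> val = 6)
Answer: WP = (not (tab[tab[2] + x + 8] >= -3)) and ((3*tab[2] + 6*x < -17 and tab[2] + x <= -24) <-> val = 6)


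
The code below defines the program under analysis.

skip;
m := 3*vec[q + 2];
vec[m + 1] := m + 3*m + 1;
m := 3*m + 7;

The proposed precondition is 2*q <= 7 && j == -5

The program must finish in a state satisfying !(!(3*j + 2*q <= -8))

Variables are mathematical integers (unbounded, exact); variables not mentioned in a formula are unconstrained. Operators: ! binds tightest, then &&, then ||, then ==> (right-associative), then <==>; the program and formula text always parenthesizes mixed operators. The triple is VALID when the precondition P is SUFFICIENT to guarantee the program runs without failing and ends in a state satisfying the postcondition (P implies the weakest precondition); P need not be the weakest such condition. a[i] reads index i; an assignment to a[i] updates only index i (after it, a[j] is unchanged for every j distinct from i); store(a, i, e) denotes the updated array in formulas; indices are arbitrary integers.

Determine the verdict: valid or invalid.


Working backward. After the program, the postcondition !(!(3*j + 2*q <= -8)) must hold; in canonical form it is 3*j + 2*q <= -8.
Before m := 3*m + 7: 3*j + 2*q <= -8
Before vec[m + 1] := m + 3*m + 1: 3*j + 2*q <= -8
Before m := 3*vec[q + 2]: 3*j + 2*q <= -8
Before skip: 3*j + 2*q <= -8
The weakest precondition is 3*j + 2*q <= -8.
Check whether 2*q <= 7 && j == -5 implies it.
Every state satisfying the precondition satisfies the weakest precondition: the implication holds.
Answer: valid


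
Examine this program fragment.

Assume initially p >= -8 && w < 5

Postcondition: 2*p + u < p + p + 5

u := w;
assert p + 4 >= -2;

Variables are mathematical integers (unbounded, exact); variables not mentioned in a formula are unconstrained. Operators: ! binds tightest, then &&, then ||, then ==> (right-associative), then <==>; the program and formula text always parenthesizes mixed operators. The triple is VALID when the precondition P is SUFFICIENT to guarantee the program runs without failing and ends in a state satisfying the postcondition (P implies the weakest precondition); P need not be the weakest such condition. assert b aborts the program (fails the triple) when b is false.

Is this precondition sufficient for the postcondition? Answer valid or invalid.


Working backward. After the program, the postcondition 2*p + u < p + p + 5 must hold; in canonical form it is u < 5.
Before assert p + 4 >= -2: p >= -6 && u < 5
Before u := w: p >= -6 && w < 5
The weakest precondition is p >= -6 && w < 5.
Check whether p >= -8 && w < 5 implies it.
Countermodel: at the initial state p = -8, w = 4, the precondition holds but the weakest precondition fails.
Answer: invalid


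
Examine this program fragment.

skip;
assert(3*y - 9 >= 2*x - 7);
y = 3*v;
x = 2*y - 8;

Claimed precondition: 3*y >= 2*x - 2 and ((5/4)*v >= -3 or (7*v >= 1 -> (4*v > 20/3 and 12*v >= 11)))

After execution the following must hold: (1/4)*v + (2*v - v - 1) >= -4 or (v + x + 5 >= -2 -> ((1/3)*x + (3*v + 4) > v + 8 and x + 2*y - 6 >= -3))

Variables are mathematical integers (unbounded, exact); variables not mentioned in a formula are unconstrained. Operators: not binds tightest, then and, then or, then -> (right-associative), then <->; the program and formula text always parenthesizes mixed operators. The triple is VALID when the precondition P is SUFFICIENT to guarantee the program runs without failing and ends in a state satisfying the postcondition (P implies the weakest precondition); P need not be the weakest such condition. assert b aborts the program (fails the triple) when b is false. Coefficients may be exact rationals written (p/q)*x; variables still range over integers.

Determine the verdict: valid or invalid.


Working backward. After the program, the postcondition (1/4)*v + (2*v - v - 1) >= -4 or (v + x + 5 >= -2 -> ((1/3)*x + (3*v + 4) > v + 8 and x + 2*y - 6 >= -3)) must hold; in canonical form it is (5/4)*v >= -3 or (v + x >= -7 -> (2*v + (1/3)*x > 4 and x + 2*y >= 3)).
Before x := 2*y - 8: (5/4)*v >= -3 or (v + 2*y >= 1 -> (2*v + (2/3)*y > 20/3 and 4*y >= 11))
Before y := 3*v: (5/4)*v >= -3 or (7*v >= 1 -> (4*v > 20/3 and 12*v >= 11))
Before assert 3*y - 9 >= 2*x - 7: 3*y >= 2*x + 2 and ((5/4)*v >= -3 or (7*v >= 1 -> (4*v > 20/3 and 12*v >= 11)))
Before skip: 3*y >= 2*x + 2 and ((5/4)*v >= -3 or (7*v >= 1 -> (4*v > 20/3 and 12*v >= 11)))
The weakest precondition is 3*y >= 2*x + 2 and ((5/4)*v >= -3 or (7*v >= 1 -> (4*v > 20/3 and 12*v >= 11))).
Check whether 3*y >= 2*x - 2 and ((5/4)*v >= -3 or (7*v >= 1 -> (4*v > 20/3 and 12*v >= 11))) implies it.
Countermodel: at the initial state v = -3, x = 0, y = 0, the precondition holds but the weakest precondition fails.
Answer: invalid


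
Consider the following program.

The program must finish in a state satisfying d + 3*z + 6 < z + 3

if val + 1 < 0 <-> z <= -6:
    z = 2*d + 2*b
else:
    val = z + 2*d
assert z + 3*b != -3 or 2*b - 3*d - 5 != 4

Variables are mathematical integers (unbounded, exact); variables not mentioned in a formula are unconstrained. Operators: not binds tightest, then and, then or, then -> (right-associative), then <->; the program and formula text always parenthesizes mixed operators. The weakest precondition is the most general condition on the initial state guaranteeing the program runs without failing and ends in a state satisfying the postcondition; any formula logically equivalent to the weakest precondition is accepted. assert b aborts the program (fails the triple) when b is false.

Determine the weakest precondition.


Working backward. After the program, the postcondition d + 3*z + 6 < z + 3 must hold; in canonical form it is d + 2*z < -3.
Before assert z + 3*b != -3 or 2*b - 3*d - 5 != 4: (3*b + z != -3 or 2*b != 3*d + 9) and d + 2*z < -3
Then branch requires (5*b + 2*d != -3 or 2*b != 3*d + 9) and 4*b + 5*d < -3; else branch requires (3*b + z != -3 or 2*b != 3*d + 9) and d + 2*z < -3.
Before the if: ((val < -1 <-> z <= -6) -> ((5*b + 2*d != -3 or 2*b != 3*d + 9) and 4*b + 5*d < -3)) and ((not (val < -1 <-> z <= -6)) -> ((3*b + z != -3 or 2*b != 3*d + 9) and d + 2*z < -3))
Answer: WP = ((val < -1 <-> z <= -6) -> ((5*b + 2*d != -3 or 2*b != 3*d + 9) and 4*b + 5*d < -3)) and ((not (val < -1 <-> z <= -6)) -> ((3*b + z != -3 or 2*b != 3*d + 9) and d + 2*z < -3))


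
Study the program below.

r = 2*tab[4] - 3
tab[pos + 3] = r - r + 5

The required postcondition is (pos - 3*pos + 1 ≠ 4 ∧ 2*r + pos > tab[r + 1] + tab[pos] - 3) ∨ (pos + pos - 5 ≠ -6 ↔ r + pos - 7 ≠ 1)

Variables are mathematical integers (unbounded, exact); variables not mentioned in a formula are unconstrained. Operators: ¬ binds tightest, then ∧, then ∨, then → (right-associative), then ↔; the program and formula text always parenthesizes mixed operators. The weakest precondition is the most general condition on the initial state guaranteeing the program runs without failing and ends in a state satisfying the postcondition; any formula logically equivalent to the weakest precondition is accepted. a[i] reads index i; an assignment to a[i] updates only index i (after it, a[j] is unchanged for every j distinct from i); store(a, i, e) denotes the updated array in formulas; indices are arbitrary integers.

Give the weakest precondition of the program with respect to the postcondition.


Working backward. After the program, the postcondition (pos - 3*pos + 1 ≠ 4 ∧ 2*r + pos > tab[r + 1] + tab[pos] - 3) ∨ (pos + pos - 5 ≠ -6 ↔ r + pos - 7 ≠ 1) must hold; in canonical form it is (2*pos ≠ -3 ∧ pos + 2*r > tab[r + 1] + tab[pos] - 3) ∨ (2*pos ≠ -1 ↔ pos + r ≠ 8).
Before tab[pos + 3] := r - r + 5: (2*pos ≠ -3 ∧ pos + 2*r > store(tab, pos + 3, 5)[r + 1] + store(tab, pos + 3, 5)[pos] - 3) ∨ (2*pos ≠ -1 ↔ pos + r ≠ 8)
Before r := 2*tab[4] - 3: (2*pos ≠ -3 ∧ 4*tab[4] + pos > store(tab, pos + 3, 5)[2*tab[4] - 2] + store(tab, pos + 3, 5)[pos] + 3) ∨ (2*pos ≠ -1 ↔ 2*tab[4] + pos ≠ 11)
Answer: WP = (2*pos ≠ -3 ∧ 4*tab[4] + pos > store(tab, pos + 3, 5)[2*tab[4] - 2] + store(tab, pos + 3, 5)[pos] + 3) ∨ (2*pos ≠ -1 ↔ 2*tab[4] + pos ≠ 11)


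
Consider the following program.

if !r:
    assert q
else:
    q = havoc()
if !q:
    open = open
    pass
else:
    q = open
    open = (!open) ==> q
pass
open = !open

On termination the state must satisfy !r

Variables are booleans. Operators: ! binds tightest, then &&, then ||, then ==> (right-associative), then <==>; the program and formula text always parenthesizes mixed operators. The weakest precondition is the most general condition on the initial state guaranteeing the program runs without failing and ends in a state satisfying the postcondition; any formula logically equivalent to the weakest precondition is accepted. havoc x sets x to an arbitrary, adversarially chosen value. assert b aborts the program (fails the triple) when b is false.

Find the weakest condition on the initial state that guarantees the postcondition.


Working backward. After the program, !r must hold.
Before open := !open: !r
Before skip: !r
Then branch requires !r; else branch requires !r.
Before the if: ((!q) ==> (!r)) && (q ==> (!r))
Then branch requires q && ((!q) ==> (!r)) && (q ==> (!r)); else branch requires !r.
Before the if: ((!r) ==> (q && ((!q) ==> (!r)) && (q ==> (!r)))) && (r ==> (!r))
Answer: WP = ((!r) ==> (q && ((!q) ==> (!r)) && (q ==> (!r)))) && (r ==> (!r))


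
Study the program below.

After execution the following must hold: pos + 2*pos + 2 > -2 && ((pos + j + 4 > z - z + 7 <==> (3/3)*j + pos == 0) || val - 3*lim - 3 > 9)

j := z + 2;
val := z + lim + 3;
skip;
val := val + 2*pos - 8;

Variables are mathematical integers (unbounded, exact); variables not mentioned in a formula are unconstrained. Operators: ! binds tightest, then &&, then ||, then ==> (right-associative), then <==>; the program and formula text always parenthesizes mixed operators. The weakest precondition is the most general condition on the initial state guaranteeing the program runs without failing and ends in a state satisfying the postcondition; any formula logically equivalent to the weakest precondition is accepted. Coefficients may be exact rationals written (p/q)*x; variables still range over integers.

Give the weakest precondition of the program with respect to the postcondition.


Working backward. After the program, the postcondition pos + 2*pos + 2 > -2 && ((pos + j + 4 > z - z + 7 <==> (3/3)*j + pos == 0) || val - 3*lim - 3 > 9) must hold; in canonical form it is 3*pos > -4 && ((j + pos > 3 <==> j + pos == 0) || val > 3*lim + 12).
Before val := val + 2*pos - 8: 3*pos > -4 && ((j + pos > 3 <==> j + pos == 0) || 2*pos + val > 3*lim + 20)
Before skip: 3*pos > -4 && ((j + pos > 3 <==> j + pos == 0) || 2*pos + val > 3*lim + 20)
Before val := z + lim + 3: 3*pos > -4 && ((j + pos > 3 <==> j + pos == 0) || 2*pos + z > 2*lim + 17)
Before j := z + 2: 3*pos > -4 && ((pos + z > 1 <==> pos + z == -2) || 2*pos + z > 2*lim + 17)
Answer: WP = 3*pos > -4 && ((pos + z > 1 <==> pos + z == -2) || 2*pos + z > 2*lim + 17)


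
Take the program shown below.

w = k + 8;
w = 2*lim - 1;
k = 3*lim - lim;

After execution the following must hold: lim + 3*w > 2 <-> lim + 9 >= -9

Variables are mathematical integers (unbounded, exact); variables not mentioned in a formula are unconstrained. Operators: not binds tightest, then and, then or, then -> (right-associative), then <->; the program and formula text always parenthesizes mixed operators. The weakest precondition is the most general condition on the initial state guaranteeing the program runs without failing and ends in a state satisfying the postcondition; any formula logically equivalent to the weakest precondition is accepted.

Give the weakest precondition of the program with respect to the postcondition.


Working backward. After the program, the postcondition lim + 3*w > 2 <-> lim + 9 >= -9 must hold; in canonical form it is lim + 3*w > 2 <-> lim >= -18.
Before k := 3*lim - lim: lim + 3*w > 2 <-> lim >= -18
Before w := 2*lim - 1: 7*lim > 5 <-> lim >= -18
Before w := k + 8: 7*lim > 5 <-> lim >= -18
Answer: WP = 7*lim > 5 <-> lim >= -18


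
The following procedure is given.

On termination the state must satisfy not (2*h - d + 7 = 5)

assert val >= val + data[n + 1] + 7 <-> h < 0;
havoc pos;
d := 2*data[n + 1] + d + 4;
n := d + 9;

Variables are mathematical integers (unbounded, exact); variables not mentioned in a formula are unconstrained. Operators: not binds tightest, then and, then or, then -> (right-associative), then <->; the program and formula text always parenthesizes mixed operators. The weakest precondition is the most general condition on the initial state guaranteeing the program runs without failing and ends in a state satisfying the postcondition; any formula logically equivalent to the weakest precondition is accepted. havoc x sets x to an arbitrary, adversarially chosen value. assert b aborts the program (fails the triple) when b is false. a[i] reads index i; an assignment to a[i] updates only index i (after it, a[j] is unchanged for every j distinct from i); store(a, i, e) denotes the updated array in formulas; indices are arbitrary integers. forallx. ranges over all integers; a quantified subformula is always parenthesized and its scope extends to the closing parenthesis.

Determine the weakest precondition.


Working backward. After the program, the postcondition not (2*h - d + 7 = 5) must hold; in canonical form it is not (2*h = d - 2).
Before n := d + 9: not (2*h = d - 2)
Before d := 2*data[n + 1] + d + 4: not (2*h = 2*data[n + 1] + d + 2)
Before havoc pos: not (2*h = 2*data[n + 1] + d + 2)
Before assert val >= val + data[n + 1] + 7 <-> h < 0: (data[n + 1] <= -7 <-> h < 0) and (not (2*h = 2*data[n + 1] + d + 2))
Answer: WP = (data[n + 1] <= -7 <-> h < 0) and (not (2*h = 2*data[n + 1] + d + 2))


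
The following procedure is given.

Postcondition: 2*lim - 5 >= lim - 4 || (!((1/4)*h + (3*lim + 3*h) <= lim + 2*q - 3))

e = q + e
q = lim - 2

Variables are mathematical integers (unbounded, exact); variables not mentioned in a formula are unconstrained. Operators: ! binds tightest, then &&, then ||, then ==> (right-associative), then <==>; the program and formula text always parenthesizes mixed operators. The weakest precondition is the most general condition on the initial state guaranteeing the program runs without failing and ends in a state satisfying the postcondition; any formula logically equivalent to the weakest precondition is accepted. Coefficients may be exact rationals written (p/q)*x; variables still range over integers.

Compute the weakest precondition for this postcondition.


Working backward. After the program, the postcondition 2*lim - 5 >= lim - 4 || (!((1/4)*h + (3*lim + 3*h) <= lim + 2*q - 3)) must hold; in canonical form it is lim >= 1 || (!((13/4)*h + 2*lim <= 2*q - 3)).
Before q := lim - 2: lim >= 1 || (!((13/4)*h <= -7))
Before e := q + e: lim >= 1 || (!((13/4)*h <= -7))
Answer: WP = lim >= 1 || (!((13/4)*h <= -7))


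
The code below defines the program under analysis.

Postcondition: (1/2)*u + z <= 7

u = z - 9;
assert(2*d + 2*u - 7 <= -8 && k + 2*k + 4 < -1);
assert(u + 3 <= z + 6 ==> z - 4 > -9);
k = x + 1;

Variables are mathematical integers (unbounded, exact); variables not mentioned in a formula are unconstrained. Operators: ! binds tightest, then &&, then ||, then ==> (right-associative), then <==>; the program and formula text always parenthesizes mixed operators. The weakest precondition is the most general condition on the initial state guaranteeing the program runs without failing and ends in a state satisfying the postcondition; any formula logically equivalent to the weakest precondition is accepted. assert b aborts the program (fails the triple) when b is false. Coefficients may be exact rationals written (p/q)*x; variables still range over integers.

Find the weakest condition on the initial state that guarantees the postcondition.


Working backward. After the program, (1/2)*u + z <= 7 must hold.
Before k := x + 1: (1/2)*u + z <= 7
Before assert u + 3 <= z + 6 ==> z - 4 > -9: (u <= z + 3 ==> z > -5) && (1/2)*u + z <= 7
Before assert 2*d + 2*u - 7 <= -8 && k + 2*k + 4 < -1: 2*d + 2*u <= -1 && 3*k < -5 && (u <= z + 3 ==> z > -5) && (1/2)*u + z <= 7
Before u := z - 9: 2*d + 2*z <= 17 && 3*k < -5 && z > -5 && (3/2)*z <= 23/2
Answer: WP = 2*d + 2*z <= 17 && 3*k < -5 && z > -5 && (3/2)*z <= 23/2


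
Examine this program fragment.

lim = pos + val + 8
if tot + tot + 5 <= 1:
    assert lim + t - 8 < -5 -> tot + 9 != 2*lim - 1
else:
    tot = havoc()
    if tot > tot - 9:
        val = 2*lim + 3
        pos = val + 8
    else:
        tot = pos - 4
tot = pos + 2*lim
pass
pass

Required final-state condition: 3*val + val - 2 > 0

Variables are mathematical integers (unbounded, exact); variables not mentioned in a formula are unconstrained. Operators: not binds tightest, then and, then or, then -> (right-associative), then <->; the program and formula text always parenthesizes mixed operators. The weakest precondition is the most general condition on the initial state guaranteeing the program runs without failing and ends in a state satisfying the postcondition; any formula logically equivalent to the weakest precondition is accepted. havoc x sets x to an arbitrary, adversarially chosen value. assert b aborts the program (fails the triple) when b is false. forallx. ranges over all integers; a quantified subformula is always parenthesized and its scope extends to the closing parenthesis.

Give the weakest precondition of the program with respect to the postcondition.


Working backward. After the program, the postcondition 3*val + val - 2 > 0 must hold; in canonical form it is 4*val > 2.
Before skip: 4*val > 2
Before skip: 4*val > 2
Before tot := pos + 2*lim: 4*val > 2
Then branch requires (lim + t < 3 -> tot != 2*lim - 10) and 4*val > 2; else branch requires 8*lim > -10.
Before the if: (2*tot <= -4 -> ((lim + t < 3 -> tot != 2*lim - 10) and 4*val > 2)) and ((not (2*tot <= -4)) -> 8*lim > -10)
Before lim := pos + val + 8: (2*tot <= -4 -> ((pos + t + val < -5 -> tot != 2*pos + 2*val + 6) and 4*val > 2)) and ((not (2*tot <= -4)) -> 8*pos + 8*val > -74)
Answer: WP = (2*tot <= -4 -> ((pos + t + val < -5 -> tot != 2*pos + 2*val + 6) and 4*val > 2)) and ((not (2*tot <= -4)) -> 8*pos + 8*val > -74)


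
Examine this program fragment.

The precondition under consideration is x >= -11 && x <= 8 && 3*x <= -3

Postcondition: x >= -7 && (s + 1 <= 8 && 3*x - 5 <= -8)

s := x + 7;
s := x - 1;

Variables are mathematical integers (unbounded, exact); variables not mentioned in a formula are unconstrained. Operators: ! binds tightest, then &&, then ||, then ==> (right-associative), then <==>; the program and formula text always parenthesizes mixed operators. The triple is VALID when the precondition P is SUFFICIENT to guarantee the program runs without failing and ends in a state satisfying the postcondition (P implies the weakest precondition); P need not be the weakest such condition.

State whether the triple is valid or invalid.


Working backward. After the program, the postcondition x >= -7 && (s + 1 <= 8 && 3*x - 5 <= -8) must hold; in canonical form it is x >= -7 && s <= 7 && 3*x <= -3.
Before s := x - 1: x >= -7 && x <= 8 && 3*x <= -3
Before s := x + 7: x >= -7 && x <= 8 && 3*x <= -3
The weakest precondition is x >= -7 && x <= 8 && 3*x <= -3.
Check whether x >= -11 && x <= 8 && 3*x <= -3 implies it.
Countermodel: at the initial state x = -11, the precondition holds but the weakest precondition fails.
Answer: invalid


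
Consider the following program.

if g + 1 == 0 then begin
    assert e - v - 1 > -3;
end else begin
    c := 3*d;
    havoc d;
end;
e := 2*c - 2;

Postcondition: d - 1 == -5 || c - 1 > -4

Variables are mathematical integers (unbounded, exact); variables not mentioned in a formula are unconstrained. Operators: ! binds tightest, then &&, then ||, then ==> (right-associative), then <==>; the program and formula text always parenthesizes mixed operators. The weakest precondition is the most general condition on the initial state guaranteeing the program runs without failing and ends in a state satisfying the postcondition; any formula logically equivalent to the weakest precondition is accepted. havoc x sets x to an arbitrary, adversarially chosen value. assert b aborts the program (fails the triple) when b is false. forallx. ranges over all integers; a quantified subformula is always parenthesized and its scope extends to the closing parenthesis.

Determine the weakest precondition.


Working backward. After the program, the postcondition d - 1 == -5 || c - 1 > -4 must hold; in canonical form it is d == -4 || c > -3.
Before e := 2*c - 2: d == -4 || c > -3
Then branch requires e > v - 2 && (d == -4 || c > -3); else branch requires forall d_1. (d_1 == -4 || 3*d > -3).
Before the if: (g == -1 ==> (e > v - 2 && (d == -4 || c > -3))) && ((!(g == -1)) ==> (forall d_1. (d_1 == -4 || 3*d > -3)))
Answer: WP = (g == -1 ==> (e > v - 2 && (d == -4 || c > -3))) && ((!(g == -1)) ==> (forall d_1. (d_1 == -4 || 3*d > -3)))


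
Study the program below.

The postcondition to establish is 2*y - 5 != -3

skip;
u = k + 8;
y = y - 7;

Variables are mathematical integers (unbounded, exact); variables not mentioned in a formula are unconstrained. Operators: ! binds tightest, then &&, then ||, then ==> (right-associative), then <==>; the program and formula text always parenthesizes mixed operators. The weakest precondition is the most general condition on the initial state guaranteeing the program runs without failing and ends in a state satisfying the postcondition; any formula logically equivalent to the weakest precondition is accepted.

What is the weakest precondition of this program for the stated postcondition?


Working backward. After the program, the postcondition 2*y - 5 != -3 must hold; in canonical form it is 2*y != 2.
Before y := y - 7: 2*y != 16
Before u := k + 8: 2*y != 16
Before skip: 2*y != 16
Answer: WP = 2*y != 16


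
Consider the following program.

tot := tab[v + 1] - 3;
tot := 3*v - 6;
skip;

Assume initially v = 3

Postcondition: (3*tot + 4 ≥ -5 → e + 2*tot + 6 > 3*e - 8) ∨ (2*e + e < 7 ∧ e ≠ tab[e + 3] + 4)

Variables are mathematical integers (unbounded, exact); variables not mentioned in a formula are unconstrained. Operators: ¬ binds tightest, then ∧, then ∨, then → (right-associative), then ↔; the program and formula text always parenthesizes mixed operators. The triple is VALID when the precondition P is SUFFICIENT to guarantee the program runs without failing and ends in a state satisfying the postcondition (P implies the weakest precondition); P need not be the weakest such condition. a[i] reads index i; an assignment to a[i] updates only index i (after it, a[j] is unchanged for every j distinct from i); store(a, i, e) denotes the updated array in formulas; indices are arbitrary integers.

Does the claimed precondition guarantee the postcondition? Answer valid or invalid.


Working backward. After the program, the postcondition (3*tot + 4 ≥ -5 → e + 2*tot + 6 > 3*e - 8) ∨ (2*e + e < 7 ∧ e ≠ tab[e + 3] + 4) must hold; in canonical form it is (3*tot ≥ -9 → 2*tot > 2*e - 14) ∨ (3*e < 7 ∧ e ≠ tab[e + 3] + 4).
Before skip: (3*tot ≥ -9 → 2*tot > 2*e - 14) ∨ (3*e < 7 ∧ e ≠ tab[e + 3] + 4)
Before tot := 3*v - 6: (9*v ≥ 9 → 6*v > 2*e - 2) ∨ (3*e < 7 ∧ e ≠ tab[e + 3] + 4)
Before tot := tab[v + 1] - 3: (9*v ≥ 9 → 6*v > 2*e - 2) ∨ (3*e < 7 ∧ e ≠ tab[e + 3] + 4)
The weakest precondition is (9*v ≥ 9 → 6*v > 2*e - 2) ∨ (3*e < 7 ∧ e ≠ tab[e + 3] + 4).
Check whether v = 3 implies it.
Countermodel: at the initial state e = 10, tab = {[13] = 6, elsewhere 6}, v = 3, the precondition holds but the weakest precondition fails.
Answer: invalid


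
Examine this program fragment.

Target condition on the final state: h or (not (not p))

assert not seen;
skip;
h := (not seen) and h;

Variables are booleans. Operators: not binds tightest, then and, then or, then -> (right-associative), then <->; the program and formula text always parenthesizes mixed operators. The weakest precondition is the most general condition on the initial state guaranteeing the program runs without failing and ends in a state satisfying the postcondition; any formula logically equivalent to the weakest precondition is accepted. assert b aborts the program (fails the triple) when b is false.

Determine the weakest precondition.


Working backward. After the program, the postcondition h or (not (not p)) must hold; in canonical form it is h or p.
Before h := (not seen) and h: ((not seen) and h) or p
Before skip: ((not seen) and h) or p
Before assert not seen: (not seen) and (((not seen) and h) or p)
Answer: WP = (not seen) and (((not seen) and h) or p)


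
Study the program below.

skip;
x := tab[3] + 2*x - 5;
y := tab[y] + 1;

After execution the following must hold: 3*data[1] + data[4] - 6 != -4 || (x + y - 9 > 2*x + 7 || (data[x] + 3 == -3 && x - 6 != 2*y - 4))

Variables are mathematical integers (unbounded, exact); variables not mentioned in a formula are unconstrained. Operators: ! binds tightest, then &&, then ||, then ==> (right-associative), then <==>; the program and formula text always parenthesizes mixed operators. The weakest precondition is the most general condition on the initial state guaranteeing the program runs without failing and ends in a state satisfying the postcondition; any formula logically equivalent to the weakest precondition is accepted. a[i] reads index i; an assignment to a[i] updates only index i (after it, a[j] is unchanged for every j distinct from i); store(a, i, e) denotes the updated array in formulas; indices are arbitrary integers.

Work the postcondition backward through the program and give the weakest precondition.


Working backward. After the program, the postcondition 3*data[1] + data[4] - 6 != -4 || (x + y - 9 > 2*x + 7 || (data[x] + 3 == -3 && x - 6 != 2*y - 4)) must hold; in canonical form it is 3*data[1] + data[4] != 2 || y > x + 16 || (data[x] == -6 && x != 2*y + 2).
Before y := tab[y] + 1: 3*data[1] + data[4] != 2 || tab[y] > x + 15 || (data[x] == -6 && x != 2*tab[y] + 4)
Before x := tab[3] + 2*x - 5: 3*data[1] + data[4] != 2 || tab[y] > tab[3] + 2*x + 10 || (data[tab[3] + 2*x - 5] == -6 && tab[3] + 2*x != 2*tab[y] + 9)
Before skip: 3*data[1] + data[4] != 2 || tab[y] > tab[3] + 2*x + 10 || (data[tab[3] + 2*x - 5] == -6 && tab[3] + 2*x != 2*tab[y] + 9)
Answer: WP = 3*data[1] + data[4] != 2 || tab[y] > tab[3] + 2*x + 10 || (data[tab[3] + 2*x - 5] == -6 && tab[3] + 2*x != 2*tab[y] + 9)


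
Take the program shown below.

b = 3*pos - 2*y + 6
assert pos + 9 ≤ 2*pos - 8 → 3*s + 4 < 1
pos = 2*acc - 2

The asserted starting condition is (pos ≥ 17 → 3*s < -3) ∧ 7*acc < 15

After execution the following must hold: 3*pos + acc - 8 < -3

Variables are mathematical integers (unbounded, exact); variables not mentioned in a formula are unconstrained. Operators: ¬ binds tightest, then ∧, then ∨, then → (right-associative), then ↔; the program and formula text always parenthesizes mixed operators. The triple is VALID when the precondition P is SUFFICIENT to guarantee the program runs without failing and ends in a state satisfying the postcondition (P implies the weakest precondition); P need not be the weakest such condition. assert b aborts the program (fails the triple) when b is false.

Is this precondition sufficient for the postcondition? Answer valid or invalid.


Working backward. After the program, the postcondition 3*pos + acc - 8 < -3 must hold; in canonical form it is acc + 3*pos < 5.
Before pos := 2*acc - 2: 7*acc < 11
Before assert pos + 9 ≤ 2*pos - 8 → 3*s + 4 < 1: (pos ≥ 17 → 3*s < -3) ∧ 7*acc < 11
Before b := 3*pos - 2*y + 6: (pos ≥ 17 → 3*s < -3) ∧ 7*acc < 11
The weakest precondition is (pos ≥ 17 → 3*s < -3) ∧ 7*acc < 11.
Check whether (pos ≥ 17 → 3*s < -3) ∧ 7*acc < 15 implies it.
Countermodel: at the initial state acc = 2, pos = 16, s = -1, the precondition holds but the weakest precondition fails.
Answer: invalid


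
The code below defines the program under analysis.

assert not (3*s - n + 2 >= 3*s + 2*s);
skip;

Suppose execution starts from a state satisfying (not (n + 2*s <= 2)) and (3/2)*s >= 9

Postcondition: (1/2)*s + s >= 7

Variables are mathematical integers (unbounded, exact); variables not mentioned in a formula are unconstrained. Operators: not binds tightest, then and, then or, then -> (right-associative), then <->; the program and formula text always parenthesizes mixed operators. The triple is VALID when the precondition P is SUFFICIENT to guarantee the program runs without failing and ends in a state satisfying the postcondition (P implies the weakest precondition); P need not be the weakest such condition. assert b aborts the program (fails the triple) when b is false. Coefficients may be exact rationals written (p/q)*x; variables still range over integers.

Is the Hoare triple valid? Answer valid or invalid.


Working backward. After the program, the postcondition (1/2)*s + s >= 7 must hold; in canonical form it is (3/2)*s >= 7.
Before skip: (3/2)*s >= 7
Before assert not (3*s - n + 2 >= 3*s + 2*s): (not (n + 2*s <= 2)) and (3/2)*s >= 7
The weakest precondition is (not (n + 2*s <= 2)) and (3/2)*s >= 7.
Check whether (not (n + 2*s <= 2)) and (3/2)*s >= 9 implies it.
Every state satisfying the precondition satisfies the weakest precondition: the implication holds.
Answer: valid


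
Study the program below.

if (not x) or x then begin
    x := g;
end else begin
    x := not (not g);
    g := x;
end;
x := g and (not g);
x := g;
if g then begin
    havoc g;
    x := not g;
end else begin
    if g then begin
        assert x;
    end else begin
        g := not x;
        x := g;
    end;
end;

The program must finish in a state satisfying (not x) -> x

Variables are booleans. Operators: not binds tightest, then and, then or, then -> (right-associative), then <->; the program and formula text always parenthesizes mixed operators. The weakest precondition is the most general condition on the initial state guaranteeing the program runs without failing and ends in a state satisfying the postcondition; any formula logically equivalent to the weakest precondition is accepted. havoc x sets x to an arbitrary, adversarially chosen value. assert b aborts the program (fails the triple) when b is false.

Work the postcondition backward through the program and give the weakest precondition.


Working backward. After the program, (not x) -> x must hold.
Then branch requires false; else branch requires (g -> (x and ((not x) -> x))) and ((not g) -> (x -> (not x))).
Before the if: (not g) and ((not g) -> ((g -> (x and ((not x) -> x))) and ((not g) -> (x -> (not x)))))
Before x := g: (not g) and ((not g) -> ((g -> (g and ((not g) -> g))) and ((not g) -> (g -> (not g)))))
Before x := g and (not g): (not g) and ((not g) -> ((g -> (g and ((not g) -> g))) and ((not g) -> (g -> (not g)))))
Then branch requires (not g) and ((not g) -> ((g -> (g and ((not g) -> g))) and ((not g) -> (g -> (not g))))); else branch requires (not g) and ((not g) -> ((g -> (g and ((not g) -> g))) and ((not g) -> (g -> (not g))))).
Before the if: (not g) and ((not g) -> ((g -> (g and ((not g) -> g))) and ((not g) -> (g -> (not g)))))
Answer: WP = (not g) and ((not g) -> ((g -> (g and ((not g) -> g))) and ((not g) -> (g -> (not g)))))
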